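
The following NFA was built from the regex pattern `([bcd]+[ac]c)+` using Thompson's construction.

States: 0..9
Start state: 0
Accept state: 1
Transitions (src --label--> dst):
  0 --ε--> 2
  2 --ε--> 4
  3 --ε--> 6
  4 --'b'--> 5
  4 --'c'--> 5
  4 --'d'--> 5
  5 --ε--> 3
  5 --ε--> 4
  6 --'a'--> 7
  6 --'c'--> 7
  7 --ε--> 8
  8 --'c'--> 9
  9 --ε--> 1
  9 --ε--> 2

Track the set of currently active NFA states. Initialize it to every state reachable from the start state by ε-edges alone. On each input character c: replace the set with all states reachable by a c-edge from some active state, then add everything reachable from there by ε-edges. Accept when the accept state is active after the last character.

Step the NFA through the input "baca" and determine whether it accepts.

initial (ε-close {0}): {0,2,4}
'b' @ 1: {3,4,5,6}
'a' @ 2: {7,8}
'c' @ 3: {1,2,4,9}  ✓accept
'a' @ 4: {}  — dead — no transitions
end set {} — state 1 not in

Answer: REJECT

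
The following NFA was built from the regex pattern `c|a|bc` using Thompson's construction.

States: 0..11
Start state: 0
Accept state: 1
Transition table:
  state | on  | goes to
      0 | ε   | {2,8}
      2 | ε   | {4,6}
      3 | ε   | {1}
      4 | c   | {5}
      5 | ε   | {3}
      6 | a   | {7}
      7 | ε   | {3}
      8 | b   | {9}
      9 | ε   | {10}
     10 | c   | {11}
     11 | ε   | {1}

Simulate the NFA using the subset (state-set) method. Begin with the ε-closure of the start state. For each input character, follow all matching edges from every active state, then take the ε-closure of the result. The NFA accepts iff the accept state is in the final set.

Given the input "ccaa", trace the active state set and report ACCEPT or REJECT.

Answer: REJECT

Trace:
S₀ = ε-closure({0}) = {0,2,4,6,8}
'c' @ 1: {1,3,5}  (accept∈set)
'c' @ 2: {}  — dead — no transitions
rest 'aa' ignored (set empty)
end set {} — state 1 not in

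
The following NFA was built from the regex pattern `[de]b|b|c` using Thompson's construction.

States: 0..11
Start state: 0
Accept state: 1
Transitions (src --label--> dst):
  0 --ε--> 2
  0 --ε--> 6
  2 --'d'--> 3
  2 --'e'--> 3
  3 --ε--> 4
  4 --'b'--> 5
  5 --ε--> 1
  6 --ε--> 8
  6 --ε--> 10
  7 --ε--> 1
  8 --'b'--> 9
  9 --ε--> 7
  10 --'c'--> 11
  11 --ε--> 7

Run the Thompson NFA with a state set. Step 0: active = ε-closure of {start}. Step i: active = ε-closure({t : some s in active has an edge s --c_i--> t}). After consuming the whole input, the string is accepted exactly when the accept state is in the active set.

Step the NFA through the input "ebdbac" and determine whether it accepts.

Answer: REJECT

Trace:
start: ε-closure({0}) = {0,2,6,8,10}
'e' @ 1: {3,4}
'b' @ 2: {1,5}  [accepting]
'd' @ 3: {}  — dead — no transitions
rest 'bac' ignored (set empty)
end set {} — state 1 not in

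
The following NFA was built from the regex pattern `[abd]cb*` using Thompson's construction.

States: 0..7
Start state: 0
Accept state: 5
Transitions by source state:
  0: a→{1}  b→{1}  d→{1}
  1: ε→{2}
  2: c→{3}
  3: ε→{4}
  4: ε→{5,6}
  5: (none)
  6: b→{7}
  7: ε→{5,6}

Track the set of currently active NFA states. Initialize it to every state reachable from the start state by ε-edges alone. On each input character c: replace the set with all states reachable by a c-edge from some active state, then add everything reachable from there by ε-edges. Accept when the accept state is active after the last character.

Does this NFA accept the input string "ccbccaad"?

Answer: REJECT

Trace:
S₀ = ε-closure({0}) = {0}
'c' @ 1: {}  — dead — no transitions
rest 'cbccaad' ignored (set empty)
after full input: {}  (accept=5 not in)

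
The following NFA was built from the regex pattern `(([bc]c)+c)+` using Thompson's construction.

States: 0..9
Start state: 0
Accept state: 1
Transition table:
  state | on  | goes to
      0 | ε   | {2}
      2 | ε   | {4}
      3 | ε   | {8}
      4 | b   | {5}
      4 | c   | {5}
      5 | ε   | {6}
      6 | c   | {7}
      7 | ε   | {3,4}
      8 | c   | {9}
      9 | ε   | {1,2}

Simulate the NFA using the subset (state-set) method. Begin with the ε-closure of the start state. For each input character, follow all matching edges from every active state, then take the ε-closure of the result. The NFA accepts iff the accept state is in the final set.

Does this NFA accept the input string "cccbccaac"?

initial (ε-close {0}): {0,2,4}
'c' @ 1: {5,6}
'c' @ 2: {3,4,7,8}
'c' @ 3: {1,2,4,5,6,9}  ✓accept
'b' @ 4: {5,6}
'c' @ 5: {3,4,7,8}
'c' @ 6: {1,2,4,5,6,9}  ✓accept
'a' @ 7: {}  — no active states
rest 'ac' ignored (set empty)
after full input: {}  (accept=1 not in)

Answer: REJECT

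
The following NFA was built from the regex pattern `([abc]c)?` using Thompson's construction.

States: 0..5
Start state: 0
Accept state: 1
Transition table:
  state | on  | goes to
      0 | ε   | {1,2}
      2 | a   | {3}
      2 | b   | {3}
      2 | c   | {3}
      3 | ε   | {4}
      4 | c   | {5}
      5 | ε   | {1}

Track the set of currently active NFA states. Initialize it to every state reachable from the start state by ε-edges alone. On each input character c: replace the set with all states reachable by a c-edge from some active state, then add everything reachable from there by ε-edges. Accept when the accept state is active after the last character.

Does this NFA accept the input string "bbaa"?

Answer: REJECT

Trace:
S₀ = ε-closure({0}) = {0,1,2}
'b' @ 1: {3,4}
'b' @ 2: {}  — dead — no transitions
rest 'aa' ignored (set empty)
final: {}; accept 1 not in set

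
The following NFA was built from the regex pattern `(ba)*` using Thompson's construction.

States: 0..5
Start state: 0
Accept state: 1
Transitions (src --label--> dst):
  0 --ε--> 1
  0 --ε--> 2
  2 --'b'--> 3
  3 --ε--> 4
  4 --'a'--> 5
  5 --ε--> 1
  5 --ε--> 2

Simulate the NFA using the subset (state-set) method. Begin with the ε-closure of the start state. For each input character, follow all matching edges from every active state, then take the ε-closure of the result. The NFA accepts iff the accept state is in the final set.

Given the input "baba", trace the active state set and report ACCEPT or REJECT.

start: ε-closure({0}) = {0,1,2}
'b' @ 1: {3,4}
'a' @ 2: {1,2,5}  ✓accept
'b' @ 3: {3,4}
'a' @ 4: {1,2,5}  ✓accept
end set {1,2,5} — state 1 in

Answer: ACCEPT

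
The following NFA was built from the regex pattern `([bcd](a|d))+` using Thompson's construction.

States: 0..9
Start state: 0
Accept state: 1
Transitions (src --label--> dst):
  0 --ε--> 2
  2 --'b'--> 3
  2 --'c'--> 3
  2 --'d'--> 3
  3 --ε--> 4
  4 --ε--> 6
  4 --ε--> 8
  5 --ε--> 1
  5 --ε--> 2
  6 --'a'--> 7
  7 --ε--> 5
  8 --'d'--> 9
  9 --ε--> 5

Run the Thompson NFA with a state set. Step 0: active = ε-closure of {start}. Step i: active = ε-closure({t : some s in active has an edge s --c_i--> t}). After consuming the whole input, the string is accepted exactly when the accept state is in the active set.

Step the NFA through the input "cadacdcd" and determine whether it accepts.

start: ε-closure({0}) = {0,2}
'c' @ 1: {3,4,6,8}
'a' @ 2: {1,2,5,7}  [accepting]
'd' @ 3: {3,4,6,8}
'a' @ 4: {1,2,5,7}  [accepting]
'c' @ 5: {3,4,6,8}
'd' @ 6: {1,2,5,9}  [accepting]
'c' @ 7: {3,4,6,8}
'd' @ 8: {1,2,5,9}  [accepting]
final: {1,2,5,9}; accept 1 in set

Answer: ACCEPT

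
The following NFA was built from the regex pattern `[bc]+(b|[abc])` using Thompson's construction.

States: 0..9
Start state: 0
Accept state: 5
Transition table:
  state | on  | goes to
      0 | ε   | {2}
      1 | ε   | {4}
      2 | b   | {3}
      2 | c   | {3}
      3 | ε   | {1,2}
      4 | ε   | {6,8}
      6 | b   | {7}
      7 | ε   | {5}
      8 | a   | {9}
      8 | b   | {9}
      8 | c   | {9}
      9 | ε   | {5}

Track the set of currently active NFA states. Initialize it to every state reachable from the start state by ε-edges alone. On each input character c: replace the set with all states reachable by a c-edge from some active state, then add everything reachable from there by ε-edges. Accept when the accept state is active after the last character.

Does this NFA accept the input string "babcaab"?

Answer: REJECT

Derivation:
S₀ = ε-closure({0}) = {0,2}
'b' @ 1: {1,2,3,4,6,8}
'a' @ 2: {5,9}  ✓accept
'b' @ 3: {}  — dead — no transitions
rest 'caab' ignored (set empty)
after full input: {}  (accept=5 not in)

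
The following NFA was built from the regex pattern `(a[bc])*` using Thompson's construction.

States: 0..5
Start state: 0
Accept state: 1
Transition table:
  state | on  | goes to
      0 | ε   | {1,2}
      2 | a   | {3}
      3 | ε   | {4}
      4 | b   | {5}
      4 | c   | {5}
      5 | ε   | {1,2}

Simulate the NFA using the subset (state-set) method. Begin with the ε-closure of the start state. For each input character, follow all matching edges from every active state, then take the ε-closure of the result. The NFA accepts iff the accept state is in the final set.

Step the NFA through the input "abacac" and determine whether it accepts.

start: ε-closure({0}) = {0,1,2}
'a' @ 1: {3,4}
'b' @ 2: {1,2,5}  (accept∈set)
'a' @ 3: {3,4}
'c' @ 4: {1,2,5}  (accept∈set)
'a' @ 5: {3,4}
'c' @ 6: {1,2,5}  (accept∈set)
after full input: {1,2,5}  (accept=1 in)

Answer: ACCEPT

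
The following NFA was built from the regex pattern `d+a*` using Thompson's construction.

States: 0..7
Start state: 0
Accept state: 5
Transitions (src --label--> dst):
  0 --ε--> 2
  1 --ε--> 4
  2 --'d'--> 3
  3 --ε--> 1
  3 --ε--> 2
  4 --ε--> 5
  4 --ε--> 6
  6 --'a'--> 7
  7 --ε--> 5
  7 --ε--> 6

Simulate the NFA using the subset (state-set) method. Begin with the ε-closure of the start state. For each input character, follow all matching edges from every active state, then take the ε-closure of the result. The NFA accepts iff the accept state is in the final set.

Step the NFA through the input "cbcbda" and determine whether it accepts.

Answer: REJECT

Trace:
start: ε-closure({0}) = {0,2}
'c' @ 1: {}  — state set empty
rest 'bcbda' ignored (set empty)
end set {} — state 5 not in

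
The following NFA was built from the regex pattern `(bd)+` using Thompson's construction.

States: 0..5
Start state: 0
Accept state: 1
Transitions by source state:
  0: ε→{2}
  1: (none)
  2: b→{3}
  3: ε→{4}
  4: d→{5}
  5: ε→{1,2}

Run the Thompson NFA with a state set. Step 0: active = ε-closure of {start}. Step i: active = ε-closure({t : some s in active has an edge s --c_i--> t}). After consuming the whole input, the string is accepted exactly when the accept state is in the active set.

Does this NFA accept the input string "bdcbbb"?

S₀ = ε-closure({0}) = {0,2}
'b' @ 1: {3,4}
'd' @ 2: {1,2,5}  ✓accept
'c' @ 3: {}  — no active states
rest 'bbb' ignored (set empty)
end set {} — state 1 not in

Answer: REJECT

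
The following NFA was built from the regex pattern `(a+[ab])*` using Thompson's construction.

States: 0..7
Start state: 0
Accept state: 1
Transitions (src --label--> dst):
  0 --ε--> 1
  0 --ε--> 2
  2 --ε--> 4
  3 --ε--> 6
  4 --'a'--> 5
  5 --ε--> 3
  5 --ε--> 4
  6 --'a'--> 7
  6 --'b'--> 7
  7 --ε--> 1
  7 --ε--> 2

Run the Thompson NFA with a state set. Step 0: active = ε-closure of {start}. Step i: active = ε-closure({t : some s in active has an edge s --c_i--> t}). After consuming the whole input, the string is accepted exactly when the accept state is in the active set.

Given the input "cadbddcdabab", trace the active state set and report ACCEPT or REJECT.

Answer: REJECT

Derivation:
initial (ε-close {0}): {0,1,2,4}
'c' @ 1: {}  — no active states
rest 'adbddcdabab' ignored (set empty)
final: {}; accept 1 not in set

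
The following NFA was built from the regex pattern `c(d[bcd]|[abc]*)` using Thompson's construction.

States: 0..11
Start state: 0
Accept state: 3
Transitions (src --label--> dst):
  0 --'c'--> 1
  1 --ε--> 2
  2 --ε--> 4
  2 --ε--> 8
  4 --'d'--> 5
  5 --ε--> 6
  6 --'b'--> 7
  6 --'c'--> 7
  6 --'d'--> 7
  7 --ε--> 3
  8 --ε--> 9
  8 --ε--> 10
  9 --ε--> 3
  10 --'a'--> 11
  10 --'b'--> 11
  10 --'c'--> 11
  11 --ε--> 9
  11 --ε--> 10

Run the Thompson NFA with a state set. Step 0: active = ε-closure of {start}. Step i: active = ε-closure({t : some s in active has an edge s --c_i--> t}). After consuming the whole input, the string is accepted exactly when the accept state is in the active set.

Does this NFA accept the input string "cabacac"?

Answer: ACCEPT

Trace:
start: ε-closure({0}) = {0}
'c' @ 1: {1,2,3,4,8,9,10}  (accept∈set)
'a' @ 2: {3,9,10,11}  (accept∈set)
'b' @ 3: {3,9,10,11}  (accept∈set)
'a' @ 4: {3,9,10,11}  (accept∈set)
'c' @ 5: {3,9,10,11}  (accept∈set)
'a' @ 6: {3,9,10,11}  (accept∈set)
'c' @ 7: {3,9,10,11}  (accept∈set)
after full input: {3,9,10,11}  (accept=3 in)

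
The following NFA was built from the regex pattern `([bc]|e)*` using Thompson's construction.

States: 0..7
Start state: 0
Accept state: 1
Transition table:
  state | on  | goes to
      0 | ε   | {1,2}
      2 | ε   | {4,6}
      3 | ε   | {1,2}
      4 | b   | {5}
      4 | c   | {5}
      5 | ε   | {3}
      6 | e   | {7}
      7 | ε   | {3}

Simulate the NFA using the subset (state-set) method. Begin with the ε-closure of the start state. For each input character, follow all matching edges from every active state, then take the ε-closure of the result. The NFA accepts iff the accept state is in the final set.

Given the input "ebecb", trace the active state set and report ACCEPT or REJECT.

S₀ = ε-closure({0}) = {0,1,2,4,6}
'e' @ 1: {1,2,3,4,6,7}  [accepting]
'b' @ 2: {1,2,3,4,5,6}  [accepting]
'e' @ 3: {1,2,3,4,6,7}  [accepting]
'c' @ 4: {1,2,3,4,5,6}  [accepting]
'b' @ 5: {1,2,3,4,5,6}  [accepting]
final: {1,2,3,4,5,6}; accept 1 in set

Answer: ACCEPT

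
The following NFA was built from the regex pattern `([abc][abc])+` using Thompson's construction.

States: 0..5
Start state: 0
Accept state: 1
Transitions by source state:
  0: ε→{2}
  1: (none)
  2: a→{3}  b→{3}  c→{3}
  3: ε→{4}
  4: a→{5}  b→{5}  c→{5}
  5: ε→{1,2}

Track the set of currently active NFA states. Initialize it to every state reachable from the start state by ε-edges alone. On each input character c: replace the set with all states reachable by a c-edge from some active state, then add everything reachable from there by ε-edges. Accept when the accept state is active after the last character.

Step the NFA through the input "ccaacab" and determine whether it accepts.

Answer: REJECT

Trace:
initial (ε-close {0}): {0,2}
'c' @ 1: {3,4}
'c' @ 2: {1,2,5}  [accepting]
'a' @ 3: {3,4}
'a' @ 4: {1,2,5}  [accepting]
'c' @ 5: {3,4}
'a' @ 6: {1,2,5}  [accepting]
'b' @ 7: {3,4}
after full input: {3,4}  (accept=1 not in)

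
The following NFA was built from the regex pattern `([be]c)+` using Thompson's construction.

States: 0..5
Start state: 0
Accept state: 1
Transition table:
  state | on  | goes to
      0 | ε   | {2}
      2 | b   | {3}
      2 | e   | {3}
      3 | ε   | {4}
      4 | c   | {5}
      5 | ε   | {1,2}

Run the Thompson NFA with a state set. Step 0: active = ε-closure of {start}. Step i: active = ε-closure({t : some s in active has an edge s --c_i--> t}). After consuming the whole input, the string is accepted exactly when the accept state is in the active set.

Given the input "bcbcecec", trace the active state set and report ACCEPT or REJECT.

start: ε-closure({0}) = {0,2}
'b' @ 1: {3,4}
'c' @ 2: {1,2,5}  (accept∈set)
'b' @ 3: {3,4}
'c' @ 4: {1,2,5}  (accept∈set)
'e' @ 5: {3,4}
'c' @ 6: {1,2,5}  (accept∈set)
'e' @ 7: {3,4}
'c' @ 8: {1,2,5}  (accept∈set)
end set {1,2,5} — state 1 in

Answer: ACCEPT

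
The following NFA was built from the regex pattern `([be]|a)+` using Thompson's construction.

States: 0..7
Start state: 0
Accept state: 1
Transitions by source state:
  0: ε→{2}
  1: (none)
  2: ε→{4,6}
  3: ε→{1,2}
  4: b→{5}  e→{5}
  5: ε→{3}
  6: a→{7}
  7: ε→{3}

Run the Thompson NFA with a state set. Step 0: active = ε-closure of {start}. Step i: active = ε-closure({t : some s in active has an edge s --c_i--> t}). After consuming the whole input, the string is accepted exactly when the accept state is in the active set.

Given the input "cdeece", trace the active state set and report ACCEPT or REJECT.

S₀ = ε-closure({0}) = {0,2,4,6}
'c' @ 1: {}  — state set empty
rest 'deece' ignored (set empty)
end set {} — state 1 not in

Answer: REJECT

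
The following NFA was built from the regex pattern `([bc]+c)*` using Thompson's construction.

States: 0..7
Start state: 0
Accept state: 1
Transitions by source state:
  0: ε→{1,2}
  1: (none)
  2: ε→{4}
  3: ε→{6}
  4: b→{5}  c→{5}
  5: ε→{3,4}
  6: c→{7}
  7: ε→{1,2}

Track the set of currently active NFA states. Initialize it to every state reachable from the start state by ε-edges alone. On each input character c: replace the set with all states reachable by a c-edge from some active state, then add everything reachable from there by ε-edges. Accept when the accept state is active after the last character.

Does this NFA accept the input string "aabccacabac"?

Answer: REJECT

Derivation:
S₀ = ε-closure({0}) = {0,1,2,4}
'a' @ 1: {}  — dead — no transitions
rest 'abccacabac' ignored (set empty)
final: {}; accept 1 not in set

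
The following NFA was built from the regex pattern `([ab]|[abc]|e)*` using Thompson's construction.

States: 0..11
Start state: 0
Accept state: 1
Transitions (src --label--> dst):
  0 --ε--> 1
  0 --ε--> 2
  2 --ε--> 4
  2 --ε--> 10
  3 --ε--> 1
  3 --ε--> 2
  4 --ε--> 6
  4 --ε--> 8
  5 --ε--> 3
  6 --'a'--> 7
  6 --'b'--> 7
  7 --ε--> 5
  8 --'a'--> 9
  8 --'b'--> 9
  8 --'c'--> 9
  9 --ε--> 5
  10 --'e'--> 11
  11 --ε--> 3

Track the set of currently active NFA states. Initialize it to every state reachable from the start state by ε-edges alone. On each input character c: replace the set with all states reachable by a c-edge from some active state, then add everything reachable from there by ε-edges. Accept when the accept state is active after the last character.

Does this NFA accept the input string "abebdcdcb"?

initial (ε-close {0}): {0,1,2,4,6,8,10}
'a' @ 1: {1,2,3,4,5,6,7,8,9,10}  (accept∈set)
'b' @ 2: {1,2,3,4,5,6,7,8,9,10}  (accept∈set)
'e' @ 3: {1,2,3,4,6,8,10,11}  (accept∈set)
'b' @ 4: {1,2,3,4,5,6,7,8,9,10}  (accept∈set)
'd' @ 5: {}  — no active states
rest 'cdcb' ignored (set empty)
after full input: {}  (accept=1 not in)

Answer: REJECT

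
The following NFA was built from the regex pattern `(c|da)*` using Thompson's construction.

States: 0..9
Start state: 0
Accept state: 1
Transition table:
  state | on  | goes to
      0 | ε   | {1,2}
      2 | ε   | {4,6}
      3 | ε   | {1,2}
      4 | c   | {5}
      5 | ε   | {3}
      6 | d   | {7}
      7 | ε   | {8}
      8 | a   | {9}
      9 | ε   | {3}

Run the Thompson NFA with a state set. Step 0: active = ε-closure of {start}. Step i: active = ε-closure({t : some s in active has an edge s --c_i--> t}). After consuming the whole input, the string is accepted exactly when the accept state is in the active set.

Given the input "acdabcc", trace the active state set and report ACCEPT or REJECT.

initial (ε-close {0}): {0,1,2,4,6}
'a' @ 1: {}  — dead — no transitions
rest 'cdabcc' ignored (set empty)
end set {} — state 1 not in

Answer: REJECT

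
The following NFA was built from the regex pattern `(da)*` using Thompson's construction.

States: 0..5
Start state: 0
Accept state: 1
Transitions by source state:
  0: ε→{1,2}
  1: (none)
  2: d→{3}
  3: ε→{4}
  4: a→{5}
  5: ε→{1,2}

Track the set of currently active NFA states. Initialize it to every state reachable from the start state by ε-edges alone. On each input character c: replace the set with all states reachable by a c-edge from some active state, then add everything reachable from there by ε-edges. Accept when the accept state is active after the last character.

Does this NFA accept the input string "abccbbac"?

Answer: REJECT

Derivation:
start: ε-closure({0}) = {0,1,2}
'a' @ 1: {}  — state set empty
rest 'bccbbac' ignored (set empty)
end set {} — state 1 not in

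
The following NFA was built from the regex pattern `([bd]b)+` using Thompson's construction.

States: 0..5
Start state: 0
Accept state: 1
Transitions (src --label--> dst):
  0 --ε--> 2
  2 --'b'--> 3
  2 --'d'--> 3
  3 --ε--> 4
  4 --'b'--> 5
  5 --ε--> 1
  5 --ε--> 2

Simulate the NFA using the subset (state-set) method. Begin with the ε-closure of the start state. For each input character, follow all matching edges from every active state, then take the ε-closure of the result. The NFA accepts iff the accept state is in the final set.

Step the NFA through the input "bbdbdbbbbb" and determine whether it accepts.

start: ε-closure({0}) = {0,2}
'b' @ 1: {3,4}
'b' @ 2: {1,2,5}  (accept∈set)
'd' @ 3: {3,4}
'b' @ 4: {1,2,5}  (accept∈set)
'd' @ 5: {3,4}
'b' @ 6: {1,2,5}  (accept∈set)
'b' @ 7: {3,4}
'b' @ 8: {1,2,5}  (accept∈set)
'b' @ 9: {3,4}
'b' @ 10: {1,2,5}  (accept∈set)
after full input: {1,2,5}  (accept=1 in)

Answer: ACCEPT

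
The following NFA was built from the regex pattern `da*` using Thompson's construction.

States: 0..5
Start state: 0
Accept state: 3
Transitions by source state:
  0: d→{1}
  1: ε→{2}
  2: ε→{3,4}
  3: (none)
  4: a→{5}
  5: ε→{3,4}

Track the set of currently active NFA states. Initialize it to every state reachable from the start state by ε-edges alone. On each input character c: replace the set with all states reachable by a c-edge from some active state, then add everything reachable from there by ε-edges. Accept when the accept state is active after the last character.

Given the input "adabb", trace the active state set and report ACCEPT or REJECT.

Answer: REJECT

Trace:
start: ε-closure({0}) = {0}
'a' @ 1: {}  — state set empty
rest 'dabb' ignored (set empty)
after full input: {}  (accept=3 not in)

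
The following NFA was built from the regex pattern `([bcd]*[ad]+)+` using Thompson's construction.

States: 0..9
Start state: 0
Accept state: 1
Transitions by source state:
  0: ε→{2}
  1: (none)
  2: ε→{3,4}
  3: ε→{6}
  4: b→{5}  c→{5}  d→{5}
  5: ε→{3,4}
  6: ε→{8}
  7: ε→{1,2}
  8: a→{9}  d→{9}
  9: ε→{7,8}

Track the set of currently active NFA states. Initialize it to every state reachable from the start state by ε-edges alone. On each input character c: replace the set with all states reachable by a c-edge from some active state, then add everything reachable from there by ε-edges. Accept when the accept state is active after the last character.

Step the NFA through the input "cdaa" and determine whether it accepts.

start: ε-closure({0}) = {0,2,3,4,6,8}
'c' @ 1: {3,4,5,6,8}
'd' @ 2: {1,2,3,4,5,6,7,8,9}  ✓accept
'a' @ 3: {1,2,3,4,6,7,8,9}  ✓accept
'a' @ 4: {1,2,3,4,6,7,8,9}  ✓accept
end set {1,2,3,4,6,7,8,9} — state 1 in

Answer: ACCEPT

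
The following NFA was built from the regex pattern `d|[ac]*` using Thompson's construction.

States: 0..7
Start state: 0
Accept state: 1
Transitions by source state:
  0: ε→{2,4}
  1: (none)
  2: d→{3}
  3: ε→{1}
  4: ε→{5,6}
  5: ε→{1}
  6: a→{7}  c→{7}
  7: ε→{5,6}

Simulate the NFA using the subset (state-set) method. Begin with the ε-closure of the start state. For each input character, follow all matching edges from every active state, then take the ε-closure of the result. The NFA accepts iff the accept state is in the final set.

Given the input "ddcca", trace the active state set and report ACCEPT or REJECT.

Answer: REJECT

Derivation:
start: ε-closure({0}) = {0,1,2,4,5,6}
'd' @ 1: {1,3}  ✓accept
'd' @ 2: {}  — no active states
rest 'cca' ignored (set empty)
end set {} — state 1 not in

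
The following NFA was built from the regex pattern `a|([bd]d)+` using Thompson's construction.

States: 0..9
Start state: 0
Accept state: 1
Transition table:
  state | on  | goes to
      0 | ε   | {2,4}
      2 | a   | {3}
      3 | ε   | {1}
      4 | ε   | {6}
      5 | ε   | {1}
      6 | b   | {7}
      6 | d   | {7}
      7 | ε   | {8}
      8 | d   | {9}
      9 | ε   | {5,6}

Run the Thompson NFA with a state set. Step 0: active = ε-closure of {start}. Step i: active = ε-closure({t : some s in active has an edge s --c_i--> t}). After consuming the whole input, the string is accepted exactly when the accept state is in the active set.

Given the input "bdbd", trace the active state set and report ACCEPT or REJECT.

start: ε-closure({0}) = {0,2,4,6}
'b' @ 1: {7,8}
'd' @ 2: {1,5,6,9}  (accept∈set)
'b' @ 3: {7,8}
'd' @ 4: {1,5,6,9}  (accept∈set)
final: {1,5,6,9}; accept 1 in set

Answer: ACCEPT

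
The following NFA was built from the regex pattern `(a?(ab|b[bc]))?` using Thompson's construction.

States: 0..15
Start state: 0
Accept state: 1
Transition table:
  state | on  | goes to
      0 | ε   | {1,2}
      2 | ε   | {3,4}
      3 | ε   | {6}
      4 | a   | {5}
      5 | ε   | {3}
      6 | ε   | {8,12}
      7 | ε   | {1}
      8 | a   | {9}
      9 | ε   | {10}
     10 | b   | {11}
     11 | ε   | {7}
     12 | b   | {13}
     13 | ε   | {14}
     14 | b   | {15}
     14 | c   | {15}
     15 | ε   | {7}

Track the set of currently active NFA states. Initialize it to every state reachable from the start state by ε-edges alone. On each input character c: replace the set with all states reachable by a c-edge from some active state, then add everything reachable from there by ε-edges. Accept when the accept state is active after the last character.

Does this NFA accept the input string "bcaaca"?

initial (ε-close {0}): {0,1,2,3,4,6,8,12}
'b' @ 1: {13,14}
'c' @ 2: {1,7,15}  (accept∈set)
'a' @ 3: {}  — no active states
rest 'aca' ignored (set empty)
after full input: {}  (accept=1 not in)

Answer: REJECT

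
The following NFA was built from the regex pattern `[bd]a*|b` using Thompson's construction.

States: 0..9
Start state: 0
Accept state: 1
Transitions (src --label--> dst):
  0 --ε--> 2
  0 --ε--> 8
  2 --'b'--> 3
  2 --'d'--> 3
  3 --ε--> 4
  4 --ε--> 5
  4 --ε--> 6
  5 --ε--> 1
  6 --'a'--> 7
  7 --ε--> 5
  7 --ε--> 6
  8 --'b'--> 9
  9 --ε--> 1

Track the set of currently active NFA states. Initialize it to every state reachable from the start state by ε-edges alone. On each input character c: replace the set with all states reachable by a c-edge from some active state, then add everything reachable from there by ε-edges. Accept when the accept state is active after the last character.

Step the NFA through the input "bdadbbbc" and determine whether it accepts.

initial (ε-close {0}): {0,2,8}
'b' @ 1: {1,3,4,5,6,9}  [accepting]
'd' @ 2: {}  — no active states
rest 'adbbbc' ignored (set empty)
end set {} — state 1 not in

Answer: REJECT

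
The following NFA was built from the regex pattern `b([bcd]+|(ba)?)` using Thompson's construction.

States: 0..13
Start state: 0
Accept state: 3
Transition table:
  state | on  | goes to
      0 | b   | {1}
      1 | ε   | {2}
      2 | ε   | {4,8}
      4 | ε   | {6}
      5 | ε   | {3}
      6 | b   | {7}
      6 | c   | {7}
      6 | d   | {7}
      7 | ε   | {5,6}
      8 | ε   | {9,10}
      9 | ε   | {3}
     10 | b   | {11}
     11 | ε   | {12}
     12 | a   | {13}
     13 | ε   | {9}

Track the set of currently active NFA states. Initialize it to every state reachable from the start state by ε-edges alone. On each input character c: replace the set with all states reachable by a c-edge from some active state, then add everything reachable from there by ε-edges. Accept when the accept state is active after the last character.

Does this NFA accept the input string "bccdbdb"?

initial (ε-close {0}): {0}
'b' @ 1: {1,2,3,4,6,8,9,10}  ✓accept
'c' @ 2: {3,5,6,7}  ✓accept
'c' @ 3: {3,5,6,7}  ✓accept
'd' @ 4: {3,5,6,7}  ✓accept
'b' @ 5: {3,5,6,7}  ✓accept
'd' @ 6: {3,5,6,7}  ✓accept
'b' @ 7: {3,5,6,7}  ✓accept
after full input: {3,5,6,7}  (accept=3 in)

Answer: ACCEPT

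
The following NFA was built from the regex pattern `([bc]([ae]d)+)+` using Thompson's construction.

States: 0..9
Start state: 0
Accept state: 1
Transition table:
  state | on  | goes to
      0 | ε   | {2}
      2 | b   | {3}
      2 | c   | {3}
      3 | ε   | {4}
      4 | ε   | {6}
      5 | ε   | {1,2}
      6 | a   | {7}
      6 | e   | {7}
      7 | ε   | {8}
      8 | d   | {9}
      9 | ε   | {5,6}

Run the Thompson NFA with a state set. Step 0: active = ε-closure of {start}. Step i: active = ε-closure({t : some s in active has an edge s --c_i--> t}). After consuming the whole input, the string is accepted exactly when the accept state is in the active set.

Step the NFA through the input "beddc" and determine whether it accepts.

start: ε-closure({0}) = {0,2}
'b' @ 1: {3,4,6}
'e' @ 2: {7,8}
'd' @ 3: {1,2,5,6,9}  [accepting]
'd' @ 4: {}  — state set empty
rest 'c' ignored (set empty)
final: {}; accept 1 not in set

Answer: REJECT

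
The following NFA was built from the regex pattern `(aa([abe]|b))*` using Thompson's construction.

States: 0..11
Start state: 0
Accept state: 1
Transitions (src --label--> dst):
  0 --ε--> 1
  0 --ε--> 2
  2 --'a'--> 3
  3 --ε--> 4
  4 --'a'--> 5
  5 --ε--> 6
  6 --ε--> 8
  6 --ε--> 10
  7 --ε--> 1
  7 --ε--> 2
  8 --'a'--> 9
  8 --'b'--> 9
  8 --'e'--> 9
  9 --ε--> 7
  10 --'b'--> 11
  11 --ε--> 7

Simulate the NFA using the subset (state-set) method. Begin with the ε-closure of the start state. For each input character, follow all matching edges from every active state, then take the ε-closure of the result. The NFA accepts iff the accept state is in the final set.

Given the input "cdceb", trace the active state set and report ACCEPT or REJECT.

Answer: REJECT

Trace:
initial (ε-close {0}): {0,1,2}
'c' @ 1: {}  — dead — no transitions
rest 'dceb' ignored (set empty)
final: {}; accept 1 not in set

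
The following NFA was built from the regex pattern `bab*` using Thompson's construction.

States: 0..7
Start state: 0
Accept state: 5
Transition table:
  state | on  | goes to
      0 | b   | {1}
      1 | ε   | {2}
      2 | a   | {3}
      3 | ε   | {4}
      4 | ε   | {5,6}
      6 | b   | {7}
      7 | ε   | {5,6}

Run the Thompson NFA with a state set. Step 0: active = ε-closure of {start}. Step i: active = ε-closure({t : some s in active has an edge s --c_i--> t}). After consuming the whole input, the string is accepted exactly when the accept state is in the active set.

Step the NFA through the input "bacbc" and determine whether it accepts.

Answer: REJECT

Steps:
S₀ = ε-closure({0}) = {0}
'b' @ 1: {1,2}
'a' @ 2: {3,4,5,6}  [accepting]
'c' @ 3: {}  — state set empty
rest 'bc' ignored (set empty)
end set {} — state 5 not in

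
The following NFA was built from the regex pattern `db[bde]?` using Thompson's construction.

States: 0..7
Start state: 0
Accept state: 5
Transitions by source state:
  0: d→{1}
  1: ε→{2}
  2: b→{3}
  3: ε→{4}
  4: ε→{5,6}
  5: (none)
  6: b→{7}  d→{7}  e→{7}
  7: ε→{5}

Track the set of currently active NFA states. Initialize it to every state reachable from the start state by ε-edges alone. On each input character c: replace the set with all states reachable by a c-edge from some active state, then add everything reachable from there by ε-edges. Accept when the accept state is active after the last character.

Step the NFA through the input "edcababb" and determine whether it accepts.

start: ε-closure({0}) = {0}
'e' @ 1: {}  — state set empty
rest 'dcababb' ignored (set empty)
final: {}; accept 5 not in set

Answer: REJECT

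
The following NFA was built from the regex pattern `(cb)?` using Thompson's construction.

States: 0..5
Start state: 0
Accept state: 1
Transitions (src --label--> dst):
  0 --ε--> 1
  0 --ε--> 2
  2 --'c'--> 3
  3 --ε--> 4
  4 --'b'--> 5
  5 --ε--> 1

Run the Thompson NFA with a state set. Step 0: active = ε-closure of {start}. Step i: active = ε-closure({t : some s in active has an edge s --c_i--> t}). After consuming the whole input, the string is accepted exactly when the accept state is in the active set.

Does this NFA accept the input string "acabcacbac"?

Answer: REJECT

Derivation:
start: ε-closure({0}) = {0,1,2}
'a' @ 1: {}  — no active states
rest 'cabcacbac' ignored (set empty)
after full input: {}  (accept=1 not in)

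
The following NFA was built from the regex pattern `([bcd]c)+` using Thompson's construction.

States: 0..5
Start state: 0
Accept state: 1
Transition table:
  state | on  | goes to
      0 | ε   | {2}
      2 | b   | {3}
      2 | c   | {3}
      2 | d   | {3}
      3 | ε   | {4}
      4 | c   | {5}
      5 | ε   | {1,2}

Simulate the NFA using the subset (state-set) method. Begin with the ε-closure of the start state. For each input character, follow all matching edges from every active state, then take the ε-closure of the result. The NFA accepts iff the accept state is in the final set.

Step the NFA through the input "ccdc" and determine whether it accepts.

start: ε-closure({0}) = {0,2}
'c' @ 1: {3,4}
'c' @ 2: {1,2,5}  [accepting]
'd' @ 3: {3,4}
'c' @ 4: {1,2,5}  [accepting]
final: {1,2,5}; accept 1 in set

Answer: ACCEPT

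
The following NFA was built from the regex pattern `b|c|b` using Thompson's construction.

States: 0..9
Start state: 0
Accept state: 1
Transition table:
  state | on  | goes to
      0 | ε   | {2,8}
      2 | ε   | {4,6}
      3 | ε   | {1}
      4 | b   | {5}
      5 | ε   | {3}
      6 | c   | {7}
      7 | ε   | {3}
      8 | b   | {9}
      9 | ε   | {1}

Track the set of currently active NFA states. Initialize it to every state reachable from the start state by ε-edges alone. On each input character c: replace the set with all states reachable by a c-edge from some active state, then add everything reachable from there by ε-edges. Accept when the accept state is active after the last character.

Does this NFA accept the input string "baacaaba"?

Answer: REJECT

Trace:
initial (ε-close {0}): {0,2,4,6,8}
'b' @ 1: {1,3,5,9}  [accepting]
'a' @ 2: {}  — state set empty
rest 'acaaba' ignored (set empty)
final: {}; accept 1 not in set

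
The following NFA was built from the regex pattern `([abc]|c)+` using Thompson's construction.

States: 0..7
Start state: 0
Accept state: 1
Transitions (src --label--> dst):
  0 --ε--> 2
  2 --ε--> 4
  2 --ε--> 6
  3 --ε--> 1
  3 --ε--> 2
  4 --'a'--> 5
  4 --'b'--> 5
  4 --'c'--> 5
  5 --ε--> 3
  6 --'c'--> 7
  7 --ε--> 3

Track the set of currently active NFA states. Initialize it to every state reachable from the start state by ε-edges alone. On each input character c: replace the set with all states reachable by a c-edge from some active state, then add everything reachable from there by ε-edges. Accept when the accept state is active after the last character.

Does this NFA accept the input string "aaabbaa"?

start: ε-closure({0}) = {0,2,4,6}
'a' @ 1: {1,2,3,4,5,6}  [accepting]
'a' @ 2: {1,2,3,4,5,6}  [accepting]
'a' @ 3: {1,2,3,4,5,6}  [accepting]
'b' @ 4: {1,2,3,4,5,6}  [accepting]
'b' @ 5: {1,2,3,4,5,6}  [accepting]
'a' @ 6: {1,2,3,4,5,6}  [accepting]
'a' @ 7: {1,2,3,4,5,6}  [accepting]
final: {1,2,3,4,5,6}; accept 1 in set

Answer: ACCEPT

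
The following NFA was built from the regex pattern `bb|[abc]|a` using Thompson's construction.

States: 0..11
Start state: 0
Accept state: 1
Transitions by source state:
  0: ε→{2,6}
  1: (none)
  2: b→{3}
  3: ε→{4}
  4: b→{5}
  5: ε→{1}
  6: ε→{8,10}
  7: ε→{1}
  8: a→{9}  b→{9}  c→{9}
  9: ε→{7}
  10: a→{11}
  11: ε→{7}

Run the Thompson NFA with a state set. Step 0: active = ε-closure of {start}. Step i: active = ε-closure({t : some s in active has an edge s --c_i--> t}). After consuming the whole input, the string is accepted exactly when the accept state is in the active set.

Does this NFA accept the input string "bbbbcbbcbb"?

initial (ε-close {0}): {0,2,6,8,10}
'b' @ 1: {1,3,4,7,9}  (accept∈set)
'b' @ 2: {1,5}  (accept∈set)
'b' @ 3: {}  — state set empty
rest 'bcbbcbb' ignored (set empty)
final: {}; accept 1 not in set

Answer: REJECT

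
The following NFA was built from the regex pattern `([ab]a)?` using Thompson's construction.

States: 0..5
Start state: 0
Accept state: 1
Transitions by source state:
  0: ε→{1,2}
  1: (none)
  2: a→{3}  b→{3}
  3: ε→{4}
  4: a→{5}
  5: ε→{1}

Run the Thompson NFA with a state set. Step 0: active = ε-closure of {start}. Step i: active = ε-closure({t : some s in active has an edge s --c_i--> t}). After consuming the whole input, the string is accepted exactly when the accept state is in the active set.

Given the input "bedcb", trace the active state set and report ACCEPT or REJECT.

Answer: REJECT

Derivation:
initial (ε-close {0}): {0,1,2}
'b' @ 1: {3,4}
'e' @ 2: {}  — state set empty
rest 'dcb' ignored (set empty)
after full input: {}  (accept=1 not in)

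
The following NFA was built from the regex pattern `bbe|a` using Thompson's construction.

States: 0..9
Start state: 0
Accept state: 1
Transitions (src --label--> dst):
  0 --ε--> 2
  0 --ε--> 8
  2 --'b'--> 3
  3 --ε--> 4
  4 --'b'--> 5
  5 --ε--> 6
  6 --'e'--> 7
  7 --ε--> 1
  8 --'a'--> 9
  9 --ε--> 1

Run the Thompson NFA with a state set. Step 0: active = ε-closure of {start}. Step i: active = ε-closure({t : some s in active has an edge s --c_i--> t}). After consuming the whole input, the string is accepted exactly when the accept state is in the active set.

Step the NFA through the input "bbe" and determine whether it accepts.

Answer: ACCEPT

Steps:
S₀ = ε-closure({0}) = {0,2,8}
'b' @ 1: {3,4}
'b' @ 2: {5,6}
'e' @ 3: {1,7}  ✓accept
end set {1,7} — state 1 in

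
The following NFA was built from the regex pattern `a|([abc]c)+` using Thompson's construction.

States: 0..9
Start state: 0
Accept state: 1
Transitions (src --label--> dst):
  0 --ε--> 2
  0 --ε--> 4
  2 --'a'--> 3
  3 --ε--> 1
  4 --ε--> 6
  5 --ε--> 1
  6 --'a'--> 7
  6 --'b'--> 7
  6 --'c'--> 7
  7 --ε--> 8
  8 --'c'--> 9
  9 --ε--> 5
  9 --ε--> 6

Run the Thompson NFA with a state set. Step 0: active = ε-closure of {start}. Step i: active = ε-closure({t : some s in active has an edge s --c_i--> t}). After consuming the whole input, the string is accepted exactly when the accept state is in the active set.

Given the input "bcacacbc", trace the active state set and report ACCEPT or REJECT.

start: ε-closure({0}) = {0,2,4,6}
'b' @ 1: {7,8}
'c' @ 2: {1,5,6,9}  ✓accept
'a' @ 3: {7,8}
'c' @ 4: {1,5,6,9}  ✓accept
'a' @ 5: {7,8}
'c' @ 6: {1,5,6,9}  ✓accept
'b' @ 7: {7,8}
'c' @ 8: {1,5,6,9}  ✓accept
after full input: {1,5,6,9}  (accept=1 in)

Answer: ACCEPT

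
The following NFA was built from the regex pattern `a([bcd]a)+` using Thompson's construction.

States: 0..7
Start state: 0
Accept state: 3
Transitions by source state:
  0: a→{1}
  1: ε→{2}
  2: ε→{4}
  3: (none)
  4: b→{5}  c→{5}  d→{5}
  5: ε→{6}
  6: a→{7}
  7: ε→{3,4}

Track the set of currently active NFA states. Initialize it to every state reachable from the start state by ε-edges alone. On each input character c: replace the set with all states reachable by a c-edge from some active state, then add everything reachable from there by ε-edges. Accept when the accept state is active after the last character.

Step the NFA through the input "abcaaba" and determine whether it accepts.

Answer: REJECT

Derivation:
initial (ε-close {0}): {0}
'a' @ 1: {1,2,4}
'b' @ 2: {5,6}
'c' @ 3: {}  — no active states
rest 'aaba' ignored (set empty)
end set {} — state 3 not in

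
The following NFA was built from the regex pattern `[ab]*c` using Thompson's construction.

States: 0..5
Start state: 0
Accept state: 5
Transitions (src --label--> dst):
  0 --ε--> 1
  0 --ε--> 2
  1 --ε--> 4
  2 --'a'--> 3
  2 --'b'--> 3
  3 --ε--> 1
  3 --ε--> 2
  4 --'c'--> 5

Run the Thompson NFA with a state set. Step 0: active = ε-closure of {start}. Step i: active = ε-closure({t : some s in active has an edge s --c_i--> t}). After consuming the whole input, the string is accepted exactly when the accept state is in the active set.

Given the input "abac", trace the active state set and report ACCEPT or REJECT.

Answer: ACCEPT

Derivation:
initial (ε-close {0}): {0,1,2,4}
'a' @ 1: {1,2,3,4}
'b' @ 2: {1,2,3,4}
'a' @ 3: {1,2,3,4}
'c' @ 4: {5}  [accepting]
after full input: {5}  (accept=5 in)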